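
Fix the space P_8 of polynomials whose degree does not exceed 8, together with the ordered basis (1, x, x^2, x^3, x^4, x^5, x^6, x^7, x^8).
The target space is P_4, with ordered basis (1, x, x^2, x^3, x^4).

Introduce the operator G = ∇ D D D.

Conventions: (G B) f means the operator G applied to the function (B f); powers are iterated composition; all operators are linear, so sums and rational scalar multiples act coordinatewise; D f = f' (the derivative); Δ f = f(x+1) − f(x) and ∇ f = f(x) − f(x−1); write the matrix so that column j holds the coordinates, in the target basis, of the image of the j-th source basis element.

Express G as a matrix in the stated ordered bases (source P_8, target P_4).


the matrix is [[0, 0, 0, 0, 24, -60, 120, -210, 336]; [0, 0, 0, 0, 0, 120, -360, 840, -1680]; [0, 0, 0, 0, 0, 0, 360, -1260, 3360]; [0, 0, 0, 0, 0, 0, 0, 840, -3360]; [0, 0, 0, 0, 0, 0, 0, 0, 1680]] (rows listed top to bottom)

image of 1: 0
image of x: 0
image of x^2: 0
image of x^3: 0
image of x^4: 24
image of x^5: 120x - 60
image of x^6: 360x^2 - 360x + 120
image of x^7: 840x^3 - 1260x^2 + 840x - 210
image of x^8: 1680x^4 - 3360x^3 + 3360x^2 - 1680x + 336
each image's coordinates form column j of the matrix


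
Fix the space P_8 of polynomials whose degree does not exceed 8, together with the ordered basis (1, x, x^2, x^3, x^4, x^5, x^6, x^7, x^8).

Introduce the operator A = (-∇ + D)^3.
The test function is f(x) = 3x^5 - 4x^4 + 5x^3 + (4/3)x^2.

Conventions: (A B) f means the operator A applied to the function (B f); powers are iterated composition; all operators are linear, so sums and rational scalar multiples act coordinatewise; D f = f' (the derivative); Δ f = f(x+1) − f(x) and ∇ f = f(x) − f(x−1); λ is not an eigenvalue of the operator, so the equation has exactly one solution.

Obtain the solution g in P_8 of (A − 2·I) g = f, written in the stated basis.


write g with unknown coordinates in the stated basis and equate coefficients in (A − 2·I) g = f
solving from the highest basis element down gives g = -(3/2)x^5 + 2x^4 - (5/2)x^3 - (2/3)x^2
check: A g = 0
so A g − 2·g = 3x^5 - 4x^4 + 5x^3 + (4/3)x^2 = f ✓

the image equals g(x) = -(3/2)x^5 + 2x^4 - (5/2)x^3 - (2/3)x^2


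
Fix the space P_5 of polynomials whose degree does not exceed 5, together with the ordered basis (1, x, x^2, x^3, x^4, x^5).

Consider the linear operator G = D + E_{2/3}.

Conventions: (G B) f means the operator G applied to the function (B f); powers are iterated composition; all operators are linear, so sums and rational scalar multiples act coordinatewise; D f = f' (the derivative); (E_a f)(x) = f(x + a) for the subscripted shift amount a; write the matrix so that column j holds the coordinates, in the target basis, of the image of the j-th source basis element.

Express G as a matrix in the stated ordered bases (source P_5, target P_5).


the matrix is [[1, 5/3, 4/9, 8/27, 16/81, 32/243]; [0, 1, 10/3, 4/3, 32/27, 80/81]; [0, 0, 1, 5, 8/3, 80/27]; [0, 0, 0, 1, 20/3, 40/9]; [0, 0, 0, 0, 1, 25/3]; [0, 0, 0, 0, 0, 1]] (rows listed top to bottom)

image of 1: 1
image of x: x + 5/3
image of x^2: x^2 + (10/3)x + 4/9
image of x^3: x^3 + 5x^2 + (4/3)x + 8/27
image of x^4: x^4 + (20/3)x^3 + (8/3)x^2 + (32/27)x + 16/81
image of x^5: x^5 + (25/3)x^4 + (40/9)x^3 + (80/27)x^2 + (80/81)x + 32/243
each image's coordinates form column j of the matrix


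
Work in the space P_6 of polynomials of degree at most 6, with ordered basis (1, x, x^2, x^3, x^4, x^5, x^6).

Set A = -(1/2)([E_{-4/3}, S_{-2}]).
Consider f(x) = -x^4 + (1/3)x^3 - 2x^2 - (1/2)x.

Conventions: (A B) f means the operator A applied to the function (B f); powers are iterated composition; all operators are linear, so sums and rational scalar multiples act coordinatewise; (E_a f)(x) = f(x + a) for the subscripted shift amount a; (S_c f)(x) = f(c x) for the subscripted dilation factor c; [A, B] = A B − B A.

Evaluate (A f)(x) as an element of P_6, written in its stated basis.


S_{-2} f = -16x^4 - (8/3)x^3 - 8x^2 + x
E_{-4/3} S_{-2} f = -16x^4 + (248/3)x^3 - 168x^2 + (4315/27)x - 4844/81
E_{-4/3} f = -x^4 + (17/3)x^3 - 14x^2 + (869/54)x - 554/81
S_{-2} E_{-4/3} f = -16x^4 - (136/3)x^3 - 56x^2 - (869/27)x - 554/81
[E_{-4/3}, S_{-2}] f = 128x^3 - 112x^2 + 192x - 1430/27
(-(1/2)([E_{-4/3}, S_{-2}])) f = -64x^3 + 56x^2 - 96x + 715/27

the image equals g(x) = -64x^3 + 56x^2 - 96x + 715/27


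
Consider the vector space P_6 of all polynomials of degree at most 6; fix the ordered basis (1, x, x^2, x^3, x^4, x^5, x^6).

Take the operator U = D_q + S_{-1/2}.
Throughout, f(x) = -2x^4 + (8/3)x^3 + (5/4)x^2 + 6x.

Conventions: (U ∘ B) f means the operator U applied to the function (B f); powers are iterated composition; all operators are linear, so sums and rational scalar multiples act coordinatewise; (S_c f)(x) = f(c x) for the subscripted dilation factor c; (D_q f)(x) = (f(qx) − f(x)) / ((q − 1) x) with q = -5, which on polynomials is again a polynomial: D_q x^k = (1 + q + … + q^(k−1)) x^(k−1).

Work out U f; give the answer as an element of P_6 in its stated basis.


D_q f = 208x^3 + 56x^2 - 5x + 6
S_{-1/2} f = -(1/8)x^4 - (1/3)x^3 + (5/16)x^2 - 3x
(D_q + S_{-1/2}) f = -(1/8)x^4 + (623/3)x^3 + (901/16)x^2 - 8x + 6

the result is g(x) = -(1/8)x^4 + (623/3)x^3 + (901/16)x^2 - 8x + 6


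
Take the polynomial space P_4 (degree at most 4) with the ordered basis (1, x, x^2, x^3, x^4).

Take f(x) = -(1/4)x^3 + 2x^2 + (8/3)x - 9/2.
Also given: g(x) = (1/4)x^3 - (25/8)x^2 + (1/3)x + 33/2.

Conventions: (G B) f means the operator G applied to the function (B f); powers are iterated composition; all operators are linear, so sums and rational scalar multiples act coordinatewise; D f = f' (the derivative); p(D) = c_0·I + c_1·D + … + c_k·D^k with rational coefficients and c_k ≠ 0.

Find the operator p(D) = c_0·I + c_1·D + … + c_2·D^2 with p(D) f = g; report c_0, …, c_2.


D^0 f = -(1/4)x^3 + 2x^2 + (8/3)x - 9/2
D^1 f = -(3/4)x^2 + 4x + 8/3
D^2 f = -(3/2)x + 4
matching coefficients of g against c_0 f + c_1 Df + … from the top degree down determines the c_i
solution: c_0 = -1, c_1 = 3/2, c_2 = 2

p(D) = -I + (3/2)·D + 2·D^2, i.e. c_0 = -1, c_1 = 3/2, c_2 = 2


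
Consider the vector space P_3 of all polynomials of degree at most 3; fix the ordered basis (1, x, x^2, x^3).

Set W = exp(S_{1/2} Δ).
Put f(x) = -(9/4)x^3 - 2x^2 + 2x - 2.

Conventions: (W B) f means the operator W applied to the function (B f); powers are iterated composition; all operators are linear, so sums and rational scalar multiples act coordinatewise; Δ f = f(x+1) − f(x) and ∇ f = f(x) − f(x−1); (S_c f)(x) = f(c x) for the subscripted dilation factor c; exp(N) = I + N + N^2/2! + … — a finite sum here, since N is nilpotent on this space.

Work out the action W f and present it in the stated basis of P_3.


the image equals g(x) = -(9/4)x^3 - (59/16)x^2 - (135/32)x - 129/16

order-1 term: -(27/16)x^2 - (43/8)x - 9/4
order-2 term: -(27/32)x - 113/32
order-3 term: -9/32
the series for exp(S_{1/2} Δ) f terminates at order 3
exp(S_{1/2} Δ) f = -(9/4)x^3 - (59/16)x^2 - (135/32)x - 129/16


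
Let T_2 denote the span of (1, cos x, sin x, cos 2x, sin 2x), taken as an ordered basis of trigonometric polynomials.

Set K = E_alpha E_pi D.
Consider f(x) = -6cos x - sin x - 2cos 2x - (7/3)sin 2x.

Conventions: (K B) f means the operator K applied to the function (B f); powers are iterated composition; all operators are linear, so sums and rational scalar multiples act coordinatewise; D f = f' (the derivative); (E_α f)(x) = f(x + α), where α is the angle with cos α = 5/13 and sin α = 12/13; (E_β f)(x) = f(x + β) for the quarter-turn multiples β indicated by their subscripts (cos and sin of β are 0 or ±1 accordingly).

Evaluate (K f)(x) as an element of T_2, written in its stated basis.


the image equals g(x) = -(67/13)cos x - (42/13)sin x + (3106/507)cos 2x + (84/169)sin 2x

D f = -cos x + 6sin x - (14/3)cos 2x + 4sin 2x
E_pi D f = cos x - 6sin x - (14/3)cos 2x + 4sin 2x
E_alpha E_pi D f = -(67/13)cos x - (42/13)sin x + (3106/507)cos 2x + (84/169)sin 2x


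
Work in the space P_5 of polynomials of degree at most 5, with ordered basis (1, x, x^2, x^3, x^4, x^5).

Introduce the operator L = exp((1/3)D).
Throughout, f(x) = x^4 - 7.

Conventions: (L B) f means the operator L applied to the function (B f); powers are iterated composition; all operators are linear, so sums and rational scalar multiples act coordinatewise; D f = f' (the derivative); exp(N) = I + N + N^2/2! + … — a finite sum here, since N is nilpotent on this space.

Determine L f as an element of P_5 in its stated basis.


the result is g(x) = x^4 + (4/3)x^3 + (2/3)x^2 + (4/27)x - 566/81

order-1 term: (4/3)x^3
order-2 term: (2/3)x^2
order-3 term: (4/27)x
order-4 term: 1/81
the series for exp((1/3)D) f terminates at order 4
exp((1/3)D) f = x^4 + (4/3)x^3 + (2/3)x^2 + (4/27)x - 566/81


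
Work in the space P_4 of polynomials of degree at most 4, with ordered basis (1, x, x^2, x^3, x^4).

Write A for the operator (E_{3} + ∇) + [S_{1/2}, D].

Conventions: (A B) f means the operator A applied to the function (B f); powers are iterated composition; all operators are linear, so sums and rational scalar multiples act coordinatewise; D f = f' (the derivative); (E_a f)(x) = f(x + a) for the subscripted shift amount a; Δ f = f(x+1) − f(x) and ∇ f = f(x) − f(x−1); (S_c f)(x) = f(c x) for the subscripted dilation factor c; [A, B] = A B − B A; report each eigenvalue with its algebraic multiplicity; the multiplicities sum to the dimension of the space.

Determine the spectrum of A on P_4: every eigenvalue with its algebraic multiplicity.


image of 1: 1
image of x: x + 9/2
image of x^2: x^2 + (17/2)x + 8
image of x^3: x^3 + (99/8)x^2 + 24x + 28
image of x^4: x^4 + (65/4)x^3 + 48x^2 + 112x + 80
the matrix is upper triangular; its diagonal is (1, 1, 1, 1, 1)
for a triangular matrix the eigenvalues are the diagonal entries, with algebraic multiplicity their repetition count

λ = 1 (multiplicity 5)


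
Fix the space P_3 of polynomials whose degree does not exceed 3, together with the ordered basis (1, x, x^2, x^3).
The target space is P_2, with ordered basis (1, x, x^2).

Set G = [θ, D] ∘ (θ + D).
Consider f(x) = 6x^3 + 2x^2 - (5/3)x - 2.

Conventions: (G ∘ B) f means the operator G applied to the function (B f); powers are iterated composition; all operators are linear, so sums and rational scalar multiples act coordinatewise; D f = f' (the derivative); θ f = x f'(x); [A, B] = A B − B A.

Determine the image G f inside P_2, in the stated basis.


g(x) = -54x^2 - 44x - 7/3

θ f = 18x^3 + 4x^2 - (5/3)x
D f = 18x^2 + 4x - 5/3
(θ + D) f = 18x^3 + 22x^2 + (7/3)x - 5/3
D (θ + D) f = 54x^2 + 44x + 7/3
θ D (θ + D) f = 108x^2 + 44x
θ (θ + D) f = 54x^3 + 44x^2 + (7/3)x
D θ (θ + D) f = 162x^2 + 88x + 7/3
[θ, D] (θ + D) f = -54x^2 - 44x - 7/3


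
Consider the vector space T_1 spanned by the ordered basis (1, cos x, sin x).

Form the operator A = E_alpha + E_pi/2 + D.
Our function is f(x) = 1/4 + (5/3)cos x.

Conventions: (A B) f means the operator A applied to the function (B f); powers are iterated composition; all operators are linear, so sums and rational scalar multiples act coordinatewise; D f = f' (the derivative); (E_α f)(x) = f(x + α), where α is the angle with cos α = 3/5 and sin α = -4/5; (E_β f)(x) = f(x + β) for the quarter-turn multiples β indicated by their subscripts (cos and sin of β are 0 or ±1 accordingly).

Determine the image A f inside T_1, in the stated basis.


the result is g(x) = 1/2 + cos x - 2sin x

E_alpha f = 1/4 + cos x + (4/3)sin x
E_pi/2 f = 1/4 - (5/3)sin x
D f = -(5/3)sin x
(E_alpha + E_pi/2 + D) f = 1/2 + cos x - 2sin x


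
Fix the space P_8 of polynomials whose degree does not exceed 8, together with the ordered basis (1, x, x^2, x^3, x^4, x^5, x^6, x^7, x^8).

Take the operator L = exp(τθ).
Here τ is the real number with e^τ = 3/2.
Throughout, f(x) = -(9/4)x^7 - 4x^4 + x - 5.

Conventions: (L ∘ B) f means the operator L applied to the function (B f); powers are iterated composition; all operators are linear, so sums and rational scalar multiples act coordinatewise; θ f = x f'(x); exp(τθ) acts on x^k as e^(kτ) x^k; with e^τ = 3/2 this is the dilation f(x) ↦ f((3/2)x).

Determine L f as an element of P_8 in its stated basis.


g(x) = -(19683/512)x^7 - (81/4)x^4 + (3/2)x - 5

exp(τθ) x^k = e^(kτ) x^k; with e^τ = 3/2 this sends x^k to (3/2)^k x^k
x ↦ 3/2 x
x^4 ↦ 81/16 x^4
x^7 ↦ 2187/128 x^7
applying this coordinatewise to f: exp(τθ) f = -(19683/512)x^7 - (81/4)x^4 + (3/2)x - 5


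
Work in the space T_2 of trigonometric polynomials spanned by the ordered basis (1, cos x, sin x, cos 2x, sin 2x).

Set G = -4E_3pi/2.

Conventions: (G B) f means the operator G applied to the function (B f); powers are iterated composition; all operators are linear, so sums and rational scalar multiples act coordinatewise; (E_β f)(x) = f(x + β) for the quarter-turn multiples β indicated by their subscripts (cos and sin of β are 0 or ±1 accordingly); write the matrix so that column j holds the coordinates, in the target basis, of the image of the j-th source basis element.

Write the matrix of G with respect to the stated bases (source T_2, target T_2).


image of 1: -4
image of cos x: -4sin x
image of sin x: 4cos x
image of cos 2x: 4cos 2x
image of sin 2x: 4sin 2x
each image's coordinates form column j of the matrix

the matrix is [[-4, 0, 0, 0, 0]; [0, 0, 4, 0, 0]; [0, -4, 0, 0, 0]; [0, 0, 0, 4, 0]; [0, 0, 0, 0, 4]] (rows listed top to bottom)


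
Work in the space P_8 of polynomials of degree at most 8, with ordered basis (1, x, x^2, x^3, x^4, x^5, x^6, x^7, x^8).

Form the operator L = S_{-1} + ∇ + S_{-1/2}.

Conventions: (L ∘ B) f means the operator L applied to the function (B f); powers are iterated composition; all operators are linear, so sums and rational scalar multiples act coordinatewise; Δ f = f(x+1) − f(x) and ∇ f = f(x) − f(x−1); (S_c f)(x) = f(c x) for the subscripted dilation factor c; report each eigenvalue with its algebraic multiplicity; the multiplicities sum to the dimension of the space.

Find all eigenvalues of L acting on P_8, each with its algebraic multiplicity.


λ = -3/2 (multiplicity 1), λ = -9/8 (multiplicity 1), λ = -33/32 (multiplicity 1), λ = -129/128 (multiplicity 1), λ = 257/256 (multiplicity 1), λ = 65/64 (multiplicity 1), λ = 17/16 (multiplicity 1), λ = 5/4 (multiplicity 1), λ = 2 (multiplicity 1)

image of 1: 2
image of x: -(3/2)x + 1
image of x^2: (5/4)x^2 + 2x - 1
image of x^3: -(9/8)x^3 + 3x^2 - 3x + 1
image of x^4: (17/16)x^4 + 4x^3 - 6x^2 + 4x - 1
image of x^5: -(33/32)x^5 + 5x^4 - 10x^3 + 10x^2 - 5x + 1
image of x^6: (65/64)x^6 + 6x^5 - 15x^4 + 20x^3 - 15x^2 + 6x - 1
image of x^7: -(129/128)x^7 + 7x^6 - 21x^5 + 35x^4 - 35x^3 + 21x^2 - 7x + 1
image of x^8: (257/256)x^8 + 8x^7 - 28x^6 + 56x^5 - 70x^4 + 56x^3 - 28x^2 + 8x - 1
the matrix is upper triangular; its diagonal is (2, -3/2, 5/4, -9/8, 17/16, -33/32, 65/64, -129/128, 257/256)
for a triangular matrix the eigenvalues are the diagonal entries, with algebraic multiplicity their repetition count


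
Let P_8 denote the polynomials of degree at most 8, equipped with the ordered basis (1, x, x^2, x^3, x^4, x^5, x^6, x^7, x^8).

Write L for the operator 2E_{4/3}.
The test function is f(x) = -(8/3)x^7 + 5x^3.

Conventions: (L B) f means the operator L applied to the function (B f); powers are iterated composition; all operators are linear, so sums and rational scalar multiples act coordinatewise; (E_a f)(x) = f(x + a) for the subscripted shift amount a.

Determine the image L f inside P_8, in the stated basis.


E_{4/3} f = -(8/3)x^7 - (224/9)x^6 - (896/9)x^5 - (17920/81)x^4 - (70465/243)x^3 - (52484/243)x^2 - (171056/2187)x - 53312/6561
(2E_{4/3}) f = -(16/3)x^7 - (448/9)x^6 - (1792/9)x^5 - (35840/81)x^4 - (140930/243)x^3 - (104968/243)x^2 - (342112/2187)x - 106624/6561

the image equals g(x) = -(16/3)x^7 - (448/9)x^6 - (1792/9)x^5 - (35840/81)x^4 - (140930/243)x^3 - (104968/243)x^2 - (342112/2187)x - 106624/6561


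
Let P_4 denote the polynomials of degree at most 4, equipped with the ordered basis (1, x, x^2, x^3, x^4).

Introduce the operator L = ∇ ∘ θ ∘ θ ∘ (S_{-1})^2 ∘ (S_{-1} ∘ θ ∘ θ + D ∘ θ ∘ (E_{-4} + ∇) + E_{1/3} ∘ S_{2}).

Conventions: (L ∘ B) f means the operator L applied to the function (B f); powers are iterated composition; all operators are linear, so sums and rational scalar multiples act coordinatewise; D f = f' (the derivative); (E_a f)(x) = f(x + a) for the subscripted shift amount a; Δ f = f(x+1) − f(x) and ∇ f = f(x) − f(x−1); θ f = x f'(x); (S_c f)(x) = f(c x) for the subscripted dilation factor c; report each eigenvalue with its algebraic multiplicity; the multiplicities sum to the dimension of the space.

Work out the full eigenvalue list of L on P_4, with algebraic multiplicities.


λ = 0 (multiplicity 5)

image of 1: 0
image of x: 1
image of x^2: 64x - 76/3
image of x^3: -27x^2 + 163x - 331/3
image of x^4: 2048x^3 - 2064x^2 + (784/3)x + 15544/27
the matrix is upper triangular; its diagonal is (0, 0, 0, 0, 0)
for a triangular matrix the eigenvalues are the diagonal entries, with algebraic multiplicity their repetition count


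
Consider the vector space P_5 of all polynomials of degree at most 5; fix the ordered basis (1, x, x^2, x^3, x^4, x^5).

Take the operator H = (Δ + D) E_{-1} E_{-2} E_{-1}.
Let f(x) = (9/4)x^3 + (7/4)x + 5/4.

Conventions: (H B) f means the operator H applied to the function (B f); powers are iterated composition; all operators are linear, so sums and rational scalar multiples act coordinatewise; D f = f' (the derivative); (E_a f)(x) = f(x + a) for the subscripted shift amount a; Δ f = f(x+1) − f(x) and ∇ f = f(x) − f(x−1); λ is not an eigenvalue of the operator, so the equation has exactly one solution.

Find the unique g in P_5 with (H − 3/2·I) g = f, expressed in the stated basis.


the image equals g(x) = -(3/2)x^3 - 6x^2 + (167/6)x + 203/18

write g with unknown coordinates in the stated basis and equate coefficients in (H − 3/2·I) g = f
solving from the highest basis element down gives g = -(3/2)x^3 - 6x^2 + (167/6)x + 203/18
check: H g = -9x^2 + (87/2)x + 109/6
so H g − 3/2·g = (9/4)x^3 + (7/4)x + 5/4 = f ✓


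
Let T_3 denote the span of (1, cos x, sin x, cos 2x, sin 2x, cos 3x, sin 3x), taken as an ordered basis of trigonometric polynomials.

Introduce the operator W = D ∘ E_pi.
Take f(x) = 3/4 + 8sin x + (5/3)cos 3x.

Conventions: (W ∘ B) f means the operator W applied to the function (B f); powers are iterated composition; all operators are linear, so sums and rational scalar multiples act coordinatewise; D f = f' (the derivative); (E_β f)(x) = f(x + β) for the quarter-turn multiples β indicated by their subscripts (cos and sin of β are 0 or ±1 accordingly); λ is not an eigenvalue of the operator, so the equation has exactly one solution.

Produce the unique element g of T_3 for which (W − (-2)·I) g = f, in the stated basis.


write g with unknown coordinates in the stated basis and equate coefficients in (W − (-2)·I) g = f
solving from the highest basis element down gives g = 3/8 + (8/5)cos x + (16/5)sin x + (10/39)cos 3x - (5/13)sin 3x
check: W g = -(16/5)cos x + (8/5)sin x + (15/13)cos 3x + (10/13)sin 3x
so W g − (-2)·g = 3/4 + 8sin x + (5/3)cos 3x = f ✓

g(x) = 3/8 + (8/5)cos x + (16/5)sin x + (10/39)cos 3x - (5/13)sin 3x


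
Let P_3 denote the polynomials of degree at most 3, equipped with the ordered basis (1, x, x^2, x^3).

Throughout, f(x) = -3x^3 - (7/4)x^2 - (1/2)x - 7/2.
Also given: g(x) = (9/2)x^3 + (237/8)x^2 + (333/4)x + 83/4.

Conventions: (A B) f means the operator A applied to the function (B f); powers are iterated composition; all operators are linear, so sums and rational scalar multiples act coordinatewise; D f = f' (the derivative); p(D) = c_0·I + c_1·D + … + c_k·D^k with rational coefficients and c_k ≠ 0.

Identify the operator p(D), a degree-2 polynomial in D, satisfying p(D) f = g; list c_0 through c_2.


c_0 = -3/2, c_1 = -3, c_2 = -4

D^0 f = -3x^3 - (7/4)x^2 - (1/2)x - 7/2
D^1 f = -9x^2 - (7/2)x - 1/2
D^2 f = -18x - 7/2
matching coefficients of g against c_0 f + c_1 Df + … from the top degree down determines the c_i
solution: c_0 = -3/2, c_1 = -3, c_2 = -4


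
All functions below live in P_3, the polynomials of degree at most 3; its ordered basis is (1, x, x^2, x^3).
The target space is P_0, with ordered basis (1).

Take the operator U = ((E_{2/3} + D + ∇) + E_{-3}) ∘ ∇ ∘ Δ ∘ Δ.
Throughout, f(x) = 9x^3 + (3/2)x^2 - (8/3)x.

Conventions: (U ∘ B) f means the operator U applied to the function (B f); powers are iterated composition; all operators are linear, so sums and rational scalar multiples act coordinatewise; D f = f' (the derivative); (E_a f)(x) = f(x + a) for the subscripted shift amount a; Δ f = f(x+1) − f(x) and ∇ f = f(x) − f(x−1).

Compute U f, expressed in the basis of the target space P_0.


Δ f = 27x^2 + 30x + 47/6
Δ Δ f = 54x + 57
∇ (Δ ∘ Δ) f = 54
E_{2/3} ∇ (Δ ∘ Δ) f = 54
D ∇ (Δ ∘ Δ) f = 0
∇ ∇ (Δ ∘ Δ) f = 0
(E_{2/3} + D + ∇) ∇ (Δ ∘ Δ) f = 54
E_{-3} ∇ (Δ ∘ Δ) f = 54
((E_{2/3} + D + ∇) + E_{-3}) ∇ (Δ ∘ Δ) f = 108

the image equals g(x) = 108


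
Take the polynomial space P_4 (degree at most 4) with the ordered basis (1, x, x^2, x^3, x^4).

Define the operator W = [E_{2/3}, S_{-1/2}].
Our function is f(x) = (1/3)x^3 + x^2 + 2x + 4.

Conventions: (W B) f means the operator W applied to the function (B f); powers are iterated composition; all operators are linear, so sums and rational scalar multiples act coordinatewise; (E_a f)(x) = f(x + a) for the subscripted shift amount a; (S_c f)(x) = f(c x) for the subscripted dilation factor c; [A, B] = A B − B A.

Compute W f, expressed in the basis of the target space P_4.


g(x) = -(1/4)x^2 + (7/6)x - 22/9

S_{-1/2} f = -(1/24)x^3 + (1/4)x^2 - x + 4
E_{2/3} S_{-1/2} f = -(1/24)x^3 + (1/6)x^2 - (13/18)x + 278/81
E_{2/3} f = (1/3)x^3 + (5/3)x^2 + (34/9)x + 476/81
S_{-1/2} E_{2/3} f = -(1/24)x^3 + (5/12)x^2 - (17/9)x + 476/81
[E_{2/3}, S_{-1/2}] f = -(1/4)x^2 + (7/6)x - 22/9


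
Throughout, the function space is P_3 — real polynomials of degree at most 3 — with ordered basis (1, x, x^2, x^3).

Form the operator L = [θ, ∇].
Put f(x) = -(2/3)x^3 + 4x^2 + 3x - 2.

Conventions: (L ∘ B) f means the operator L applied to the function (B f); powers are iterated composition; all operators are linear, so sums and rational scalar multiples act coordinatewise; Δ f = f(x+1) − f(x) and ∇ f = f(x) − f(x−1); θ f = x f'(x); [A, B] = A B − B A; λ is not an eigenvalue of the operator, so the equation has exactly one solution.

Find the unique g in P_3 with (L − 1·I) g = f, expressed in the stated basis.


the result is g(x) = (2/3)x^3 - 6x^2 + 13x - 25

write g with unknown coordinates in the stated basis and equate coefficients in (L − 1·I) g = f
solving from the highest basis element down gives g = (2/3)x^3 - 6x^2 + 13x - 25
check: L g = -2x^2 + 16x - 27
so L g − 1·g = -(2/3)x^3 + 4x^2 + 3x - 2 = f ✓


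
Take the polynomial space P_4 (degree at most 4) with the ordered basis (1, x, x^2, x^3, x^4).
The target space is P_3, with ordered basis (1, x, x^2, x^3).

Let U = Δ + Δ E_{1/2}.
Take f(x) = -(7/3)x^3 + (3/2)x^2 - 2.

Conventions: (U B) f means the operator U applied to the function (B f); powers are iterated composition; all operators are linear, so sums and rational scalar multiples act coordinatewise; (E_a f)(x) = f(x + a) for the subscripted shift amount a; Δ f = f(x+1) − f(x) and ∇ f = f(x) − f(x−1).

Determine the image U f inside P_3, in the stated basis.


Δ f = -7x^2 - 4x - 5/6
E_{1/2} f = -(7/3)x^3 - 2x^2 - (1/4)x - 23/12
Δ E_{1/2} f = -7x^2 - 11x - 55/12
(Δ + Δ E_{1/2}) f = -14x^2 - 15x - 65/12

g(x) = -14x^2 - 15x - 65/12


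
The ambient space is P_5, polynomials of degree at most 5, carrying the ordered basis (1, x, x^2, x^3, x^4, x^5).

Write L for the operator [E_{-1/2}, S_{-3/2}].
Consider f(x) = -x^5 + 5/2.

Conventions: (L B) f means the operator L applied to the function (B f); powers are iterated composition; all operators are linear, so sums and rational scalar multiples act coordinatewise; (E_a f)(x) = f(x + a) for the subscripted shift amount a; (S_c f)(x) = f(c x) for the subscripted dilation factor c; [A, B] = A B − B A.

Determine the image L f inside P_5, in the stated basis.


the result is g(x) = -(2025/64)x^4 + (675/64)x^3 - (1575/128)x^2 + (975/512)x - 275/1024

S_{-3/2} f = (243/32)x^5 + 5/2
E_{-1/2} S_{-3/2} f = (243/32)x^5 - (1215/64)x^4 + (1215/64)x^3 - (1215/128)x^2 + (1215/512)x + 2317/1024
E_{-1/2} f = -x^5 + (5/2)x^4 - (5/2)x^3 + (5/4)x^2 - (5/16)x + 81/32
S_{-3/2} E_{-1/2} f = (243/32)x^5 + (405/32)x^4 + (135/16)x^3 + (45/16)x^2 + (15/32)x + 81/32
[E_{-1/2}, S_{-3/2}] f = -(2025/64)x^4 + (675/64)x^3 - (1575/128)x^2 + (975/512)x - 275/1024


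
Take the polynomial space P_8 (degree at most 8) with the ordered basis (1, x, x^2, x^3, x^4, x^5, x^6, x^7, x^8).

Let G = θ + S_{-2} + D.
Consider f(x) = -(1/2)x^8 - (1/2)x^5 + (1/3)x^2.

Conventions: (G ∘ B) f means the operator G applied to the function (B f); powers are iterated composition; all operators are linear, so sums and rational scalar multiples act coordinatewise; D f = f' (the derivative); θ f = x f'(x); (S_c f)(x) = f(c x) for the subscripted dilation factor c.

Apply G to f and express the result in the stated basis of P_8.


θ f = -4x^8 - (5/2)x^5 + (2/3)x^2
S_{-2} f = -128x^8 + 16x^5 + (4/3)x^2
D f = -4x^7 - (5/2)x^4 + (2/3)x
(θ + S_{-2} + D) f = -132x^8 - 4x^7 + (27/2)x^5 - (5/2)x^4 + 2x^2 + (2/3)x

the result is g(x) = -132x^8 - 4x^7 + (27/2)x^5 - (5/2)x^4 + 2x^2 + (2/3)x


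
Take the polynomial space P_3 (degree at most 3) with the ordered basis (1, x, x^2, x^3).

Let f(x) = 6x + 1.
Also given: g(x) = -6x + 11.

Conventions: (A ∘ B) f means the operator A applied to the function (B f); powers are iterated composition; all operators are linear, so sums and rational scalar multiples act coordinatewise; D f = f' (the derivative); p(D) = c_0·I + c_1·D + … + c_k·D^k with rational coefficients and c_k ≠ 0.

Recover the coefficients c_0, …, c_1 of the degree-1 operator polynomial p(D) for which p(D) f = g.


D^0 f = 6x + 1
D^1 f = 6
matching coefficients of g against c_0 f + c_1 Df + … from the top degree down determines the c_i
solution: c_0 = -1, c_1 = 2

p(D) = -I + 2·D, i.e. c_0 = -1, c_1 = 2


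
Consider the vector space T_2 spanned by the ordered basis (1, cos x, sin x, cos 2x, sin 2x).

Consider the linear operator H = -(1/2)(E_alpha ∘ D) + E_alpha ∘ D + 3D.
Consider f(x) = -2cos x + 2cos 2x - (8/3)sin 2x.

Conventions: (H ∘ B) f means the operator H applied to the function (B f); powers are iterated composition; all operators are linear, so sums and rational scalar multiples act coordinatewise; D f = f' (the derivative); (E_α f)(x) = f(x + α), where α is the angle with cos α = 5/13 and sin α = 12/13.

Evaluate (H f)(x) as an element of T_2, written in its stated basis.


D f = 2sin x - (16/3)cos 2x - 4sin 2x
E_alpha D f = (24/13)cos x + (10/13)sin x + (464/507)cos 2x + (1116/169)sin 2x
(-(1/2)(E_alpha ∘ D)) f = -(12/13)cos x - (5/13)sin x - (232/507)cos 2x - (558/169)sin 2x
D f = 2sin x - (16/3)cos 2x - 4sin 2x
E_alpha D f = (24/13)cos x + (10/13)sin x + (464/507)cos 2x + (1116/169)sin 2x
D f = 2sin x - (16/3)cos 2x - 4sin 2x
(3D) f = 6sin x - 16cos 2x - 12sin 2x
(-(1/2)(E_alpha ∘ D) + E_alpha ∘ D + 3D) f = (12/13)cos x + (83/13)sin x - (7880/507)cos 2x - (1470/169)sin 2x

the image equals g(x) = (12/13)cos x + (83/13)sin x - (7880/507)cos 2x - (1470/169)sin 2x


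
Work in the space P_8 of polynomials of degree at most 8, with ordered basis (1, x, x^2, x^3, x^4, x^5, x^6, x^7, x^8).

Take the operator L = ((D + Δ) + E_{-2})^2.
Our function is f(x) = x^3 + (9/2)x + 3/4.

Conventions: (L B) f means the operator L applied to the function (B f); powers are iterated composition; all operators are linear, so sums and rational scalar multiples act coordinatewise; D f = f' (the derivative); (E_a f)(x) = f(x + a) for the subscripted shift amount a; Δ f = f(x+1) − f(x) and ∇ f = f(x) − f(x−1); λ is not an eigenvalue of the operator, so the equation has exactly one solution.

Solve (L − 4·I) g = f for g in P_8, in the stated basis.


write g with unknown coordinates in the stated basis and equate coefficients in (L − 4·I) g = f
solving from the highest basis element down gives g = -(1/3)x^3 - (29/6)x + 47/36
check: L g = -(1/3)x^3 - (89/6)x + 215/36
so L g − 4·g = x^3 + (9/2)x + 3/4 = f ✓

the image equals g(x) = -(1/3)x^3 - (29/6)x + 47/36


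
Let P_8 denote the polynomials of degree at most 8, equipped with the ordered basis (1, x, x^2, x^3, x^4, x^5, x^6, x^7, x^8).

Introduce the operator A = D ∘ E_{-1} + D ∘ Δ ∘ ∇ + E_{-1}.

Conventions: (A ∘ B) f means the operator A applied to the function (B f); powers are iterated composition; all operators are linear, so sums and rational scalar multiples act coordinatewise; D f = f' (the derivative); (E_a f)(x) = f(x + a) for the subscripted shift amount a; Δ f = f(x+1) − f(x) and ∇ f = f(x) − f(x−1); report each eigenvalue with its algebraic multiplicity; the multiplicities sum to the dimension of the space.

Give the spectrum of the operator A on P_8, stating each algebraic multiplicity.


λ = 1 (multiplicity 9)

image of 1: 1
image of x: x
image of x^2: x^2 - 1
image of x^3: x^3 - 3x + 8
image of x^4: x^4 - 6x^2 + 32x - 3
image of x^5: x^5 - 10x^3 + 80x^2 - 15x + 14
image of x^6: x^6 - 15x^4 + 160x^3 - 45x^2 + 84x - 5
image of x^7: x^7 - 21x^5 + 280x^4 - 105x^3 + 294x^2 - 35x + 20
image of x^8: x^8 - 28x^6 + 448x^5 - 210x^4 + 784x^3 - 140x^2 + 160x - 7
the matrix is upper triangular; its diagonal is (1, 1, 1, 1, 1, 1, 1, 1, 1)
for a triangular matrix the eigenvalues are the diagonal entries, with algebraic multiplicity their repetition count


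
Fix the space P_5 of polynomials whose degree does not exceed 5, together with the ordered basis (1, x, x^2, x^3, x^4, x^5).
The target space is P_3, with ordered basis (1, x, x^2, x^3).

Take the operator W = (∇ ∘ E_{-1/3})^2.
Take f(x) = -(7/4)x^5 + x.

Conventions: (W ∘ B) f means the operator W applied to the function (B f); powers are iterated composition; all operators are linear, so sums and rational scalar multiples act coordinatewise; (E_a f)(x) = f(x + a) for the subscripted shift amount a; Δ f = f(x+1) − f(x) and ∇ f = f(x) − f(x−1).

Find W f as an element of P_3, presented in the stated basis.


E_{-1/3} f = -(7/4)x^5 + (35/12)x^4 - (35/18)x^3 + (35/54)x^2 + (289/324)x - 317/972
∇ E_{-1/3} f = -(35/4)x^4 + (175/6)x^3 - (245/6)x^2 + (2975/108)x - 2063/324
E_{-1/3} (∇ ∘ E_{-1/3}) f = -(35/4)x^4 + (245/6)x^3 - (455/6)x^2 + (7105/108)x - 6893/324
∇ E_{-1/3} (∇ ∘ E_{-1/3}) f = -35x^3 + 175x^2 - (1855/6)x + 10325/54

g(x) = -35x^3 + 175x^2 - (1855/6)x + 10325/54


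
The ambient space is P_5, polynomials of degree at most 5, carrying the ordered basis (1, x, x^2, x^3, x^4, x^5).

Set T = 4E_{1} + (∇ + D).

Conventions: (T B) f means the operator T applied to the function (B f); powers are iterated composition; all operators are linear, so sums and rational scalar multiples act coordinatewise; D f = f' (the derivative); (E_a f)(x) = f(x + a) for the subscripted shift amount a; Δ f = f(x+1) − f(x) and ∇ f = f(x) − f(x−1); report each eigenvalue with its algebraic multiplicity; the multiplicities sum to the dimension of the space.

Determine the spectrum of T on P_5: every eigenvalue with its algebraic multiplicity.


λ = 4 (multiplicity 6)

image of 1: 4
image of x: 4x + 6
image of x^2: 4x^2 + 12x + 3
image of x^3: 4x^3 + 18x^2 + 9x + 5
image of x^4: 4x^4 + 24x^3 + 18x^2 + 20x + 3
image of x^5: 4x^5 + 30x^4 + 30x^3 + 50x^2 + 15x + 5
the matrix is upper triangular; its diagonal is (4, 4, 4, 4, 4, 4)
for a triangular matrix the eigenvalues are the diagonal entries, with algebraic multiplicity their repetition count


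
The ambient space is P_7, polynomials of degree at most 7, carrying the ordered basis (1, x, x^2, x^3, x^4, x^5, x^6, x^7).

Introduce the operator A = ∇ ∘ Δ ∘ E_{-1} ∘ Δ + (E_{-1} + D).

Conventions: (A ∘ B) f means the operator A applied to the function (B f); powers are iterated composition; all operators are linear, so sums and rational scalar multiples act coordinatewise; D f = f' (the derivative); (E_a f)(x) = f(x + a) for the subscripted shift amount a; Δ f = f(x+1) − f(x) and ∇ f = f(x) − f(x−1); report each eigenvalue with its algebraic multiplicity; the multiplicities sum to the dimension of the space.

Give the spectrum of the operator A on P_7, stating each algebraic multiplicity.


λ = 1 (multiplicity 8)

image of 1: 1
image of x: x
image of x^2: x^2 + 1
image of x^3: x^3 + 3x + 5
image of x^4: x^4 + 6x^2 + 20x - 11
image of x^5: x^5 + 10x^3 + 50x^2 - 55x + 29
image of x^6: x^6 + 15x^4 + 100x^3 - 165x^2 + 174x - 59
image of x^7: x^7 + 21x^5 + 175x^4 - 385x^3 + 609x^2 - 413x + 125
the matrix is upper triangular; its diagonal is (1, 1, 1, 1, 1, 1, 1, 1)
for a triangular matrix the eigenvalues are the diagonal entries, with algebraic multiplicity their repetition count


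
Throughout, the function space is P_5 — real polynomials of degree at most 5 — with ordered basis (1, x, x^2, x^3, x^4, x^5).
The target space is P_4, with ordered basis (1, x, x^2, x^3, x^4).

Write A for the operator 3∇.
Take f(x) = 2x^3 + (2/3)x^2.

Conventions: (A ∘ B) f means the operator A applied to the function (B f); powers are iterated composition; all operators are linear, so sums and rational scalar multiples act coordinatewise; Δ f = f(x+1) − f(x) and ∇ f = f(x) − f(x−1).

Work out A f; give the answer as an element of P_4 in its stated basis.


the result is g(x) = 18x^2 - 14x + 4

∇ f = 6x^2 - (14/3)x + 4/3
(3∇) f = 18x^2 - 14x + 4


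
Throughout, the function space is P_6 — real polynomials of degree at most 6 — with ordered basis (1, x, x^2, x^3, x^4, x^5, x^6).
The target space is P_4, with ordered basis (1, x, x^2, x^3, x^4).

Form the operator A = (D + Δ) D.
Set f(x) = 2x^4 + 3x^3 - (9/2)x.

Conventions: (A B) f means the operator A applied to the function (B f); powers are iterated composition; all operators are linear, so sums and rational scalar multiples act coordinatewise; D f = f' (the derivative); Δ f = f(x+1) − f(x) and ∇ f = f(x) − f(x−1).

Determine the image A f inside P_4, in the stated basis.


the result is g(x) = 48x^2 + 60x + 17

D f = 8x^3 + 9x^2 - 9/2
D D f = 24x^2 + 18x
Δ D f = 24x^2 + 42x + 17
(D + Δ) D f = 48x^2 + 60x + 17


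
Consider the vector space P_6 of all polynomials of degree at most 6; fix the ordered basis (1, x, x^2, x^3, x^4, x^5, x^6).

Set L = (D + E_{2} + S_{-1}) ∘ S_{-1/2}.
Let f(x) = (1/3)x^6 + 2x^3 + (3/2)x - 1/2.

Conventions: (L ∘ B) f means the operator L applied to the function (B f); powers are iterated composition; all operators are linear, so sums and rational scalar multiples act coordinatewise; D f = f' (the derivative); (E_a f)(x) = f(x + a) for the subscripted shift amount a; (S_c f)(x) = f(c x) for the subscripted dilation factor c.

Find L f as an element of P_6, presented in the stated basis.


the result is g(x) = (1/96)x^6 + (3/32)x^5 + (5/16)x^4 + (5/6)x^3 - x^2 - 2x - 59/12

S_{-1/2} f = (1/192)x^6 - (1/4)x^3 - (3/4)x - 1/2
D S_{-1/2} f = (1/32)x^5 - (3/4)x^2 - 3/4
E_{2} S_{-1/2} f = (1/192)x^6 + (1/16)x^5 + (5/16)x^4 + (7/12)x^3 - (1/4)x^2 - (11/4)x - 11/3
S_{-1} S_{-1/2} f = (1/192)x^6 + (1/4)x^3 + (3/4)x - 1/2
(D + E_{2} + S_{-1}) S_{-1/2} f = (1/96)x^6 + (3/32)x^5 + (5/16)x^4 + (5/6)x^3 - x^2 - 2x - 59/12


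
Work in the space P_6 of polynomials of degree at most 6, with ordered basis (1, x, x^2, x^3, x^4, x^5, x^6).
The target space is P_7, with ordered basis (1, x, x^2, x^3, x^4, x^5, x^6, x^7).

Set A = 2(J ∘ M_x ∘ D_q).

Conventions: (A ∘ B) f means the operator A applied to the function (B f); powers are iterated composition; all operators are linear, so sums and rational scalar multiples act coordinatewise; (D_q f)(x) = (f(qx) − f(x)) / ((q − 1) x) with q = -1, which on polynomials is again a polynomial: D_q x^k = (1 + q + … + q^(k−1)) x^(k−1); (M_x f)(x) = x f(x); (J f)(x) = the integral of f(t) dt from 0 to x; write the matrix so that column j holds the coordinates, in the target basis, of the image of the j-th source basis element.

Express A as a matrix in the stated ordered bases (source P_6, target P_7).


the matrix is [[0, 0, 0, 0, 0, 0, 0]; [0, 0, 0, 0, 0, 0, 0]; [0, 1, 0, 0, 0, 0, 0]; [0, 0, 0, 0, 0, 0, 0]; [0, 0, 0, 1/2, 0, 0, 0]; [0, 0, 0, 0, 0, 0, 0]; [0, 0, 0, 0, 0, 1/3, 0]; [0, 0, 0, 0, 0, 0, 0]] (rows listed top to bottom)

image of 1: 0
image of x: x^2
image of x^2: 0
image of x^3: (1/2)x^4
image of x^4: 0
image of x^5: (1/3)x^6
image of x^6: 0
each image's coordinates form column j of the matrix


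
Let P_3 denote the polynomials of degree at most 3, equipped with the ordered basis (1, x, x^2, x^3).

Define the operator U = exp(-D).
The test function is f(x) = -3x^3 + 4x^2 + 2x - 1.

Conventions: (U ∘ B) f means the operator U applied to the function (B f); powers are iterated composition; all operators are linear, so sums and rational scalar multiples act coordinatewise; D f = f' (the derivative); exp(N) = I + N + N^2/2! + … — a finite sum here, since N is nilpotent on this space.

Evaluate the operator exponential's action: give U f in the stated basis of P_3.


order-1 term: 9x^2 - 8x - 2
order-2 term: -9x + 4
order-3 term: 3
the series for exp(-D) f terminates at order 3
exp(-D) f = -3x^3 + 13x^2 - 15x + 4

the image equals g(x) = -3x^3 + 13x^2 - 15x + 4


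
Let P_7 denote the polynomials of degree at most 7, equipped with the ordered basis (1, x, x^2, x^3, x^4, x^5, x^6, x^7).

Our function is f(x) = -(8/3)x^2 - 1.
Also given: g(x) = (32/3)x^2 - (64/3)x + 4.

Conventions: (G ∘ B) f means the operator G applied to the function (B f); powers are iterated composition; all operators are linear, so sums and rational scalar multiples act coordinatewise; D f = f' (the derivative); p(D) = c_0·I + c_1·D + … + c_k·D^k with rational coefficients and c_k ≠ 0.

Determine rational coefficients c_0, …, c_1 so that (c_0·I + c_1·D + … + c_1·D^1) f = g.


D^0 f = -(8/3)x^2 - 1
D^1 f = -(16/3)x
matching coefficients of g against c_0 f + c_1 Df + … from the top degree down determines the c_i
solution: c_0 = -4, c_1 = 4

c_0 = -4, c_1 = 4


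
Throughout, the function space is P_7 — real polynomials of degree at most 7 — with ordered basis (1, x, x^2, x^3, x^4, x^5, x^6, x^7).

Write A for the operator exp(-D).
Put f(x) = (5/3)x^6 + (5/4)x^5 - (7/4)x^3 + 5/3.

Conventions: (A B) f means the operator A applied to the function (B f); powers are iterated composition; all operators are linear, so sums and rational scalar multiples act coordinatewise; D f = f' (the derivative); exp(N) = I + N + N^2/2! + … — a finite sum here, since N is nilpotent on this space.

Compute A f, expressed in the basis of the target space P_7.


the result is g(x) = (5/3)x^6 - (35/4)x^5 + (75/4)x^4 - (271/12)x^3 + (71/4)x^2 - 9x + 23/6

order-1 term: -10x^5 - (25/4)x^4 + (21/4)x^2
order-2 term: 25x^4 + (25/2)x^3 - (21/4)x
order-3 term: -(100/3)x^3 - (25/2)x^2 + 7/4
order-4 term: 25x^2 + (25/4)x
order-5 term: -10x - 5/4
order-6 term: 5/3
the series for exp(-D) f terminates at order 6
exp(-D) f = (5/3)x^6 - (35/4)x^5 + (75/4)x^4 - (271/12)x^3 + (71/4)x^2 - 9x + 23/6


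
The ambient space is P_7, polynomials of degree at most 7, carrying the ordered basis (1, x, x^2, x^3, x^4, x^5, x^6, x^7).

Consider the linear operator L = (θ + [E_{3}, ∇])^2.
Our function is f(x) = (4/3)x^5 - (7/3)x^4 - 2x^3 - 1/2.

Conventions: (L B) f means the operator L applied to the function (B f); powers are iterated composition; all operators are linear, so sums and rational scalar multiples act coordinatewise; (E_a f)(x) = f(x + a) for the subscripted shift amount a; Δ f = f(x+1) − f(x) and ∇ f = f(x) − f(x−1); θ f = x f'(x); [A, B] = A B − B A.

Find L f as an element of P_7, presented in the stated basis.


θ f = (20/3)x^5 - (28/3)x^4 - 6x^3
∇ f = (20/3)x^4 - (68/3)x^3 + (64/3)x^2 - 10x + 5/3
E_{3} ∇ f = (20/3)x^4 + (172/3)x^3 + (532/3)x^2 + 226x + 275/3
E_{3} f = (4/3)x^5 + (53/3)x^4 + 90x^3 + 216x^2 + 234x + 161/2
∇ E_{3} f = (20/3)x^4 + (172/3)x^3 + (532/3)x^2 + 226x + 275/3
[E_{3}, ∇] f = 0
(θ + [E_{3}, ∇]) f = (20/3)x^5 - (28/3)x^4 - 6x^3
θ (θ + [E_{3}, ∇]) f = (100/3)x^5 - (112/3)x^4 - 18x^3
∇ (θ + [E_{3}, ∇]) f = (100/3)x^4 - 104x^3 + (314/3)x^2 - (158/3)x + 10
E_{3} ∇ (θ + [E_{3}, ∇]) f = (100/3)x^4 + 296x^3 + (2906/3)x^2 + (4102/3)x + 686
E_{3} (θ + [E_{3}, ∇]) f = (20/3)x^5 + (272/3)x^4 + 482x^3 + 1242x^2 + 1530x + 702
∇ E_{3} (θ + [E_{3}, ∇]) f = (100/3)x^4 + 296x^3 + (2906/3)x^2 + (4102/3)x + 686
[E_{3}, ∇] (θ + [E_{3}, ∇]) f = 0
(θ + [E_{3}, ∇]) (θ + [E_{3}, ∇]) f = (100/3)x^5 - (112/3)x^4 - 18x^3

g(x) = (100/3)x^5 - (112/3)x^4 - 18x^3
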